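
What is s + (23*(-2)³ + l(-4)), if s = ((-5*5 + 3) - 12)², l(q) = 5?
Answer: 977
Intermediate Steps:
s = 1156 (s = ((-25 + 3) - 12)² = (-22 - 12)² = (-34)² = 1156)
s + (23*(-2)³ + l(-4)) = 1156 + (23*(-2)³ + 5) = 1156 + (23*(-8) + 5) = 1156 + (-184 + 5) = 1156 - 179 = 977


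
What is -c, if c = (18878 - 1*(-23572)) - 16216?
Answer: -26234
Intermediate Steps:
c = 26234 (c = (18878 + 23572) - 16216 = 42450 - 16216 = 26234)
-c = -1*26234 = -26234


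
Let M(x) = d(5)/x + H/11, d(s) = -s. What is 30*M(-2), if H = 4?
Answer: 945/11 ≈ 85.909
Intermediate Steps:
M(x) = 4/11 - 5/x (M(x) = (-1*5)/x + 4/11 = -5/x + 4*(1/11) = -5/x + 4/11 = 4/11 - 5/x)
30*M(-2) = 30*(4/11 - 5/(-2)) = 30*(4/11 - 5*(-1/2)) = 30*(4/11 + 5/2) = 30*(63/22) = 945/11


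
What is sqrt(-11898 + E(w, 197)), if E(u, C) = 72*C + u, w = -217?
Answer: sqrt(2069) ≈ 45.486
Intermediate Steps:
E(u, C) = u + 72*C
sqrt(-11898 + E(w, 197)) = sqrt(-11898 + (-217 + 72*197)) = sqrt(-11898 + (-217 + 14184)) = sqrt(-11898 + 13967) = sqrt(2069)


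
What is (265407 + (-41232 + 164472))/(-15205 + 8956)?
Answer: -129549/2083 ≈ -62.193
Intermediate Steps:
(265407 + (-41232 + 164472))/(-15205 + 8956) = (265407 + 123240)/(-6249) = 388647*(-1/6249) = -129549/2083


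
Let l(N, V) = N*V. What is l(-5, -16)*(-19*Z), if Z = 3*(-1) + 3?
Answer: 0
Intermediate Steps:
Z = 0 (Z = -3 + 3 = 0)
l(-5, -16)*(-19*Z) = (-5*(-16))*(-19*0) = 80*0 = 0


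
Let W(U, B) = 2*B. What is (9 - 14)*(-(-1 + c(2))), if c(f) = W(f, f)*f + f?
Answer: 45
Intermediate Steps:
c(f) = f + 2*f**2 (c(f) = (2*f)*f + f = 2*f**2 + f = f + 2*f**2)
(9 - 14)*(-(-1 + c(2))) = (9 - 14)*(-(-1 + 2*(1 + 2*2))) = -(-5)*(-1 + 2*(1 + 4)) = -(-5)*(-1 + 2*5) = -(-5)*(-1 + 10) = -(-5)*9 = -5*(-9) = 45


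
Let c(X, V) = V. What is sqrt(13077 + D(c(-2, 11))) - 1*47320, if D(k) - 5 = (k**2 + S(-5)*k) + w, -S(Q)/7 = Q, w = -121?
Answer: -47320 + 67*sqrt(3) ≈ -47204.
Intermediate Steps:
S(Q) = -7*Q
D(k) = -116 + k**2 + 35*k (D(k) = 5 + ((k**2 + (-7*(-5))*k) - 121) = 5 + ((k**2 + 35*k) - 121) = 5 + (-121 + k**2 + 35*k) = -116 + k**2 + 35*k)
sqrt(13077 + D(c(-2, 11))) - 1*47320 = sqrt(13077 + (-116 + 11**2 + 35*11)) - 1*47320 = sqrt(13077 + (-116 + 121 + 385)) - 47320 = sqrt(13077 + 390) - 47320 = sqrt(13467) - 47320 = 67*sqrt(3) - 47320 = -47320 + 67*sqrt(3)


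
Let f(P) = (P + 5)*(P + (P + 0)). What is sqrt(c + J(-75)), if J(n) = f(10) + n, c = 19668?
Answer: sqrt(19893) ≈ 141.04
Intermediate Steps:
f(P) = 2*P*(5 + P) (f(P) = (5 + P)*(P + P) = (5 + P)*(2*P) = 2*P*(5 + P))
J(n) = 300 + n (J(n) = 2*10*(5 + 10) + n = 2*10*15 + n = 300 + n)
sqrt(c + J(-75)) = sqrt(19668 + (300 - 75)) = sqrt(19668 + 225) = sqrt(19893)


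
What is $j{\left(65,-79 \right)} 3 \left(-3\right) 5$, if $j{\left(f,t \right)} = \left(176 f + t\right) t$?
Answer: $40388355$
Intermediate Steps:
$j{\left(f,t \right)} = t \left(t + 176 f\right)$ ($j{\left(f,t \right)} = \left(t + 176 f\right) t = t \left(t + 176 f\right)$)
$j{\left(65,-79 \right)} 3 \left(-3\right) 5 = - 79 \left(-79 + 176 \cdot 65\right) 3 \left(-3\right) 5 = - 79 \left(-79 + 11440\right) \left(\left(-9\right) 5\right) = \left(-79\right) 11361 \left(-45\right) = \left(-897519\right) \left(-45\right) = 40388355$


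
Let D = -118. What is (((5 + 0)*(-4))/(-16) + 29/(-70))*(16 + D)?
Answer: -5967/70 ≈ -85.243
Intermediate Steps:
(((5 + 0)*(-4))/(-16) + 29/(-70))*(16 + D) = (((5 + 0)*(-4))/(-16) + 29/(-70))*(16 - 118) = ((5*(-4))*(-1/16) + 29*(-1/70))*(-102) = (-20*(-1/16) - 29/70)*(-102) = (5/4 - 29/70)*(-102) = (117/140)*(-102) = -5967/70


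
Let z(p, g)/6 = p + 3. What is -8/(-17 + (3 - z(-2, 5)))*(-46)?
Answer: -92/5 ≈ -18.400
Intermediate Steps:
z(p, g) = 18 + 6*p (z(p, g) = 6*(p + 3) = 6*(3 + p) = 18 + 6*p)
-8/(-17 + (3 - z(-2, 5)))*(-46) = -8/(-17 + (3 - (18 + 6*(-2))))*(-46) = -8/(-17 + (3 - (18 - 12)))*(-46) = -8/(-17 + (3 - 1*6))*(-46) = -8/(-17 + (3 - 6))*(-46) = -8/(-17 - 3)*(-46) = -8/(-20)*(-46) = -8*(-1/20)*(-46) = (⅖)*(-46) = -92/5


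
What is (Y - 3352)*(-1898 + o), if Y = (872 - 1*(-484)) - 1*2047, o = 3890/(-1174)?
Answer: 4512275053/587 ≈ 7.6870e+6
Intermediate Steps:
o = -1945/587 (o = 3890*(-1/1174) = -1945/587 ≈ -3.3135)
Y = -691 (Y = (872 + 484) - 2047 = 1356 - 2047 = -691)
(Y - 3352)*(-1898 + o) = (-691 - 3352)*(-1898 - 1945/587) = -4043*(-1116071/587) = 4512275053/587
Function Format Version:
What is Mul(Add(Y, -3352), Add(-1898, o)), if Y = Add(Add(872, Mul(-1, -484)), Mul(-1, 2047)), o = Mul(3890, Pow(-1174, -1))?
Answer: Rational(4512275053, 587) ≈ 7.6870e+6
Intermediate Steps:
o = Rational(-1945, 587) (o = Mul(3890, Rational(-1, 1174)) = Rational(-1945, 587) ≈ -3.3135)
Y = -691 (Y = Add(Add(872, 484), -2047) = Add(1356, -2047) = -691)
Mul(Add(Y, -3352), Add(-1898, o)) = Mul(Add(-691, -3352), Add(-1898, Rational(-1945, 587))) = Mul(-4043, Rational(-1116071, 587)) = Rational(4512275053, 587)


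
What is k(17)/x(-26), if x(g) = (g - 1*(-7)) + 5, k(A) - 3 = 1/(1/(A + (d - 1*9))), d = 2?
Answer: -13/14 ≈ -0.92857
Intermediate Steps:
k(A) = -4 + A (k(A) = 3 + 1/(1/(A + (2 - 1*9))) = 3 + 1/(1/(A + (2 - 9))) = 3 + 1/(1/(A - 7)) = 3 + 1/(1/(-7 + A)) = 3 + (-7 + A) = -4 + A)
x(g) = 12 + g (x(g) = (g + 7) + 5 = (7 + g) + 5 = 12 + g)
k(17)/x(-26) = (-4 + 17)/(12 - 26) = 13/(-14) = 13*(-1/14) = -13/14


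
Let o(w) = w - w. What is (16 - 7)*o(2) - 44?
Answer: -44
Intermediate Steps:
o(w) = 0
(16 - 7)*o(2) - 44 = (16 - 7)*0 - 44 = 9*0 - 44 = 0 - 44 = -44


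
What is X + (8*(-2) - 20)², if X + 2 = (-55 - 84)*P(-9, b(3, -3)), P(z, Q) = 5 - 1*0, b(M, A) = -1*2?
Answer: 599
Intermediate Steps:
b(M, A) = -2
P(z, Q) = 5 (P(z, Q) = 5 + 0 = 5)
X = -697 (X = -2 + (-55 - 84)*5 = -2 - 139*5 = -2 - 695 = -697)
X + (8*(-2) - 20)² = -697 + (8*(-2) - 20)² = -697 + (-16 - 20)² = -697 + (-36)² = -697 + 1296 = 599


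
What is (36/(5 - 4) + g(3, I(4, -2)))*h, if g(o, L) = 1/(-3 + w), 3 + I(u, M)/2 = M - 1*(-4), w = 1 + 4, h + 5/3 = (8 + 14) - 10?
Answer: 2263/6 ≈ 377.17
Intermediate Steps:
h = 31/3 (h = -5/3 + ((8 + 14) - 10) = -5/3 + (22 - 10) = -5/3 + 12 = 31/3 ≈ 10.333)
w = 5
I(u, M) = 2 + 2*M (I(u, M) = -6 + 2*(M - 1*(-4)) = -6 + 2*(M + 4) = -6 + 2*(4 + M) = -6 + (8 + 2*M) = 2 + 2*M)
g(o, L) = ½ (g(o, L) = 1/(-3 + 5) = 1/2 = ½)
(36/(5 - 4) + g(3, I(4, -2)))*h = (36/(5 - 4) + ½)*(31/3) = (36/1 + ½)*(31/3) = (36*1 + ½)*(31/3) = (36 + ½)*(31/3) = (73/2)*(31/3) = 2263/6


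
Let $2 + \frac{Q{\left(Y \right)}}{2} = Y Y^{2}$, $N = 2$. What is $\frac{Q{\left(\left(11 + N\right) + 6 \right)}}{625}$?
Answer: $\frac{13714}{625} \approx 21.942$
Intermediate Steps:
$Q{\left(Y \right)} = -4 + 2 Y^{3}$ ($Q{\left(Y \right)} = -4 + 2 Y Y^{2} = -4 + 2 Y^{3}$)
$\frac{Q{\left(\left(11 + N\right) + 6 \right)}}{625} = \frac{-4 + 2 \left(\left(11 + 2\right) + 6\right)^{3}}{625} = \left(-4 + 2 \left(13 + 6\right)^{3}\right) \frac{1}{625} = \left(-4 + 2 \cdot 19^{3}\right) \frac{1}{625} = \left(-4 + 2 \cdot 6859\right) \frac{1}{625} = \left(-4 + 13718\right) \frac{1}{625} = 13714 \cdot \frac{1}{625} = \frac{13714}{625}$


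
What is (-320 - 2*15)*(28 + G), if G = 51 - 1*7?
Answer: -25200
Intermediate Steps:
G = 44 (G = 51 - 7 = 44)
(-320 - 2*15)*(28 + G) = (-320 - 2*15)*(28 + 44) = (-320 - 30)*72 = -350*72 = -25200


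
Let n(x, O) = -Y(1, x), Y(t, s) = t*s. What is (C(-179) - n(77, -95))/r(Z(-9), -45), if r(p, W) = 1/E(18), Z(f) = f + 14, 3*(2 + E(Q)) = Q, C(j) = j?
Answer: -408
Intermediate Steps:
Y(t, s) = s*t
E(Q) = -2 + Q/3
Z(f) = 14 + f
n(x, O) = -x
r(p, W) = ¼ (r(p, W) = 1/(-2 + (⅓)*18) = 1/(-2 + 6) = 1/4 = ¼)
(C(-179) - n(77, -95))/r(Z(-9), -45) = (-179 - (-1)*77)/(¼) = (-179 - 1*(-77))*4 = (-179 + 77)*4 = -102*4 = -408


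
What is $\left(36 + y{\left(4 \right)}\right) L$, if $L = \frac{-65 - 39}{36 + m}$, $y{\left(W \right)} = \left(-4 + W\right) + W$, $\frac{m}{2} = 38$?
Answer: $- \frac{260}{7} \approx -37.143$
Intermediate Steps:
$m = 76$ ($m = 2 \cdot 38 = 76$)
$y{\left(W \right)} = -4 + 2 W$
$L = - \frac{13}{14}$ ($L = \frac{-65 - 39}{36 + 76} = - \frac{104}{112} = \left(-104\right) \frac{1}{112} = - \frac{13}{14} \approx -0.92857$)
$\left(36 + y{\left(4 \right)}\right) L = \left(36 + \left(-4 + 2 \cdot 4\right)\right) \left(- \frac{13}{14}\right) = \left(36 + \left(-4 + 8\right)\right) \left(- \frac{13}{14}\right) = \left(36 + 4\right) \left(- \frac{13}{14}\right) = 40 \left(- \frac{13}{14}\right) = - \frac{260}{7}$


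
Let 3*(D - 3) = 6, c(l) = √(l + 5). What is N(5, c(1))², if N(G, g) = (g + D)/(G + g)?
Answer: 1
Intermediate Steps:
c(l) = √(5 + l)
D = 5 (D = 3 + (⅓)*6 = 3 + 2 = 5)
N(G, g) = (5 + g)/(G + g) (N(G, g) = (g + 5)/(G + g) = (5 + g)/(G + g))
N(5, c(1))² = ((5 + √(5 + 1))/(5 + √(5 + 1)))² = ((5 + √6)/(5 + √6))² = 1² = 1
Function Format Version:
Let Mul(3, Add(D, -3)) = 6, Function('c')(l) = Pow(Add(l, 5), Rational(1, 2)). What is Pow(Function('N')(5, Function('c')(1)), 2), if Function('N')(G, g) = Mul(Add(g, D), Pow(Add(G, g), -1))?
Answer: 1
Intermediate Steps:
Function('c')(l) = Pow(Add(5, l), Rational(1, 2))
D = 5 (D = Add(3, Mul(Rational(1, 3), 6)) = Add(3, 2) = 5)
Function('N')(G, g) = Mul(Pow(Add(G, g), -1), Add(5, g)) (Function('N')(G, g) = Mul(Add(g, 5), Pow(Add(G, g), -1)) = Mul(Add(5, g), Pow(Add(G, g), -1)) = Mul(Pow(Add(G, g), -1), Add(5, g)))
Pow(Function('N')(5, Function('c')(1)), 2) = Pow(Mul(Pow(Add(5, Pow(Add(5, 1), Rational(1, 2))), -1), Add(5, Pow(Add(5, 1), Rational(1, 2)))), 2) = Pow(Mul(Pow(Add(5, Pow(6, Rational(1, 2))), -1), Add(5, Pow(6, Rational(1, 2)))), 2) = Pow(1, 2) = 1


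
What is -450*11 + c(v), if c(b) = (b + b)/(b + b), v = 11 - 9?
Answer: -4949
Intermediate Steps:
v = 2
c(b) = 1 (c(b) = (2*b)/((2*b)) = (2*b)*(1/(2*b)) = 1)
-450*11 + c(v) = -450*11 + 1 = -4950 + 1 = -4949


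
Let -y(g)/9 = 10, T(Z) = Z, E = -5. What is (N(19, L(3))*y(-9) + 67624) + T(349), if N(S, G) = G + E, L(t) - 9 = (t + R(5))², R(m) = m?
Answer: 61853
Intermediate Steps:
y(g) = -90 (y(g) = -9*10 = -90)
L(t) = 9 + (5 + t)² (L(t) = 9 + (t + 5)² = 9 + (5 + t)²)
N(S, G) = -5 + G (N(S, G) = G - 5 = -5 + G)
(N(19, L(3))*y(-9) + 67624) + T(349) = ((-5 + (9 + (5 + 3)²))*(-90) + 67624) + 349 = ((-5 + (9 + 8²))*(-90) + 67624) + 349 = ((-5 + (9 + 64))*(-90) + 67624) + 349 = ((-5 + 73)*(-90) + 67624) + 349 = (68*(-90) + 67624) + 349 = (-6120 + 67624) + 349 = 61504 + 349 = 61853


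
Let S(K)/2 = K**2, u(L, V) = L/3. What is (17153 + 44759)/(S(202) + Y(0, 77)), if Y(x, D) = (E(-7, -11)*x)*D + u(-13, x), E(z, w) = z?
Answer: 185736/244811 ≈ 0.75869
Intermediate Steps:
u(L, V) = L/3 (u(L, V) = L*(1/3) = L/3)
S(K) = 2*K**2
Y(x, D) = -13/3 - 7*D*x (Y(x, D) = (-7*x)*D + (1/3)*(-13) = -7*D*x - 13/3 = -13/3 - 7*D*x)
(17153 + 44759)/(S(202) + Y(0, 77)) = (17153 + 44759)/(2*202**2 + (-13/3 - 7*77*0)) = 61912/(2*40804 + (-13/3 + 0)) = 61912/(81608 - 13/3) = 61912/(244811/3) = 61912*(3/244811) = 185736/244811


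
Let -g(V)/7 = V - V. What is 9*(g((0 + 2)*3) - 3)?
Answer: -27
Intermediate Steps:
g(V) = 0 (g(V) = -7*(V - V) = -7*0 = 0)
9*(g((0 + 2)*3) - 3) = 9*(0 - 3) = 9*(-3) = -27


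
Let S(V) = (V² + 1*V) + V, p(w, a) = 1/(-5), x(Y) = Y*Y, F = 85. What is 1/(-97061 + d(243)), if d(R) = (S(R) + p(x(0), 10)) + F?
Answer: -5/187206 ≈ -2.6709e-5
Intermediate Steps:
x(Y) = Y²
p(w, a) = -⅕
S(V) = V² + 2*V (S(V) = (V² + V) + V = (V + V²) + V = V² + 2*V)
d(R) = 424/5 + R*(2 + R) (d(R) = (R*(2 + R) - ⅕) + 85 = (-⅕ + R*(2 + R)) + 85 = 424/5 + R*(2 + R))
1/(-97061 + d(243)) = 1/(-97061 + (424/5 + 243*(2 + 243))) = 1/(-97061 + (424/5 + 243*245)) = 1/(-97061 + (424/5 + 59535)) = 1/(-97061 + 298099/5) = 1/(-187206/5) = -5/187206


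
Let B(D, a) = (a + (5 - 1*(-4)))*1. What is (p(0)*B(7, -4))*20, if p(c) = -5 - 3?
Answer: -800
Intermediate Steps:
p(c) = -8
B(D, a) = 9 + a (B(D, a) = (a + (5 + 4))*1 = (a + 9)*1 = (9 + a)*1 = 9 + a)
(p(0)*B(7, -4))*20 = -8*(9 - 4)*20 = -8*5*20 = -40*20 = -800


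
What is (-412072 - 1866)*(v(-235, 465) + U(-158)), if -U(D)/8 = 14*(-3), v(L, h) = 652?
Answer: -408970744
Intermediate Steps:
U(D) = 336 (U(D) = -112*(-3) = -8*(-42) = 336)
(-412072 - 1866)*(v(-235, 465) + U(-158)) = (-412072 - 1866)*(652 + 336) = -413938*988 = -408970744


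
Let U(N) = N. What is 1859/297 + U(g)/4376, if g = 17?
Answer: 740003/118152 ≈ 6.2631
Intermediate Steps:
1859/297 + U(g)/4376 = 1859/297 + 17/4376 = 1859*(1/297) + 17*(1/4376) = 169/27 + 17/4376 = 740003/118152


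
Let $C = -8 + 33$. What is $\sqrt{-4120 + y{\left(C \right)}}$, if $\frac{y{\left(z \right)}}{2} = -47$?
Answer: $7 i \sqrt{86} \approx 64.915 i$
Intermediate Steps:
$C = 25$
$y{\left(z \right)} = -94$ ($y{\left(z \right)} = 2 \left(-47\right) = -94$)
$\sqrt{-4120 + y{\left(C \right)}} = \sqrt{-4120 - 94} = \sqrt{-4214} = 7 i \sqrt{86}$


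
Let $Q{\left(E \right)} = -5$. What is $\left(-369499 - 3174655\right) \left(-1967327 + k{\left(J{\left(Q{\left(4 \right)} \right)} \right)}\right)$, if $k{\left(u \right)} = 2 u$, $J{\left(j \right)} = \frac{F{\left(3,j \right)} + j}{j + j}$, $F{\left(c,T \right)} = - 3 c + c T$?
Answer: $\frac{34862446501324}{5} \approx 6.9725 \cdot 10^{12}$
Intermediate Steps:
$F{\left(c,T \right)} = - 3 c + T c$
$J{\left(j \right)} = \frac{-9 + 4 j}{2 j}$ ($J{\left(j \right)} = \frac{3 \left(-3 + j\right) + j}{j + j} = \frac{\left(-9 + 3 j\right) + j}{2 j} = \left(-9 + 4 j\right) \frac{1}{2 j} = \frac{-9 + 4 j}{2 j}$)
$\left(-369499 - 3174655\right) \left(-1967327 + k{\left(J{\left(Q{\left(4 \right)} \right)} \right)}\right) = \left(-369499 - 3174655\right) \left(-1967327 + 2 \left(2 - \frac{9}{2 \left(-5\right)}\right)\right) = - 3544154 \left(-1967327 + 2 \left(2 - - \frac{9}{10}\right)\right) = - 3544154 \left(-1967327 + 2 \left(2 + \frac{9}{10}\right)\right) = - 3544154 \left(-1967327 + 2 \cdot \frac{29}{10}\right) = - 3544154 \left(-1967327 + \frac{29}{5}\right) = \left(-3544154\right) \left(- \frac{9836606}{5}\right) = \frac{34862446501324}{5}$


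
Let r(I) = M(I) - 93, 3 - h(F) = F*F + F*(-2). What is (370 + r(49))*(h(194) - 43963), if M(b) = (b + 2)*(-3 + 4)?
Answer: -26636224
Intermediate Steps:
M(b) = 2 + b (M(b) = (2 + b)*1 = 2 + b)
h(F) = 3 - F² + 2*F (h(F) = 3 - (F*F + F*(-2)) = 3 - (F² - 2*F) = 3 + (-F² + 2*F) = 3 - F² + 2*F)
r(I) = -91 + I (r(I) = (2 + I) - 93 = -91 + I)
(370 + r(49))*(h(194) - 43963) = (370 + (-91 + 49))*((3 - 1*194² + 2*194) - 43963) = (370 - 42)*((3 - 1*37636 + 388) - 43963) = 328*((3 - 37636 + 388) - 43963) = 328*(-37245 - 43963) = 328*(-81208) = -26636224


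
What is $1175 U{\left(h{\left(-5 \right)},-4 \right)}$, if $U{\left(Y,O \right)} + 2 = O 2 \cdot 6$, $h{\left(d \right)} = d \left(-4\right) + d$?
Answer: $-58750$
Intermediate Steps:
$h{\left(d \right)} = - 3 d$ ($h{\left(d \right)} = - 4 d + d = - 3 d$)
$U{\left(Y,O \right)} = -2 + 12 O$ ($U{\left(Y,O \right)} = -2 + O 2 \cdot 6 = -2 + 2 O 6 = -2 + 12 O$)
$1175 U{\left(h{\left(-5 \right)},-4 \right)} = 1175 \left(-2 + 12 \left(-4\right)\right) = 1175 \left(-2 - 48\right) = 1175 \left(-50\right) = -58750$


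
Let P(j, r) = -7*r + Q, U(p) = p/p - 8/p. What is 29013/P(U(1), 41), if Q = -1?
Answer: -9671/96 ≈ -100.74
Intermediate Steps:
U(p) = 1 - 8/p
P(j, r) = -1 - 7*r (P(j, r) = -7*r - 1 = -1 - 7*r)
29013/P(U(1), 41) = 29013/(-1 - 7*41) = 29013/(-1 - 287) = 29013/(-288) = 29013*(-1/288) = -9671/96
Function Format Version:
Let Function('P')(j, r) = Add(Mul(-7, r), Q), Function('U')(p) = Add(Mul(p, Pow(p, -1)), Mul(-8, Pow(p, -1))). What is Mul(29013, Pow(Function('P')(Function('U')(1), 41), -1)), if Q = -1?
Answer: Rational(-9671, 96) ≈ -100.74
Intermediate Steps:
Function('U')(p) = Add(1, Mul(-8, Pow(p, -1)))
Function('P')(j, r) = Add(-1, Mul(-7, r)) (Function('P')(j, r) = Add(Mul(-7, r), -1) = Add(-1, Mul(-7, r)))
Mul(29013, Pow(Function('P')(Function('U')(1), 41), -1)) = Mul(29013, Pow(Add(-1, Mul(-7, 41)), -1)) = Mul(29013, Pow(Add(-1, -287), -1)) = Mul(29013, Pow(-288, -1)) = Mul(29013, Rational(-1, 288)) = Rational(-9671, 96)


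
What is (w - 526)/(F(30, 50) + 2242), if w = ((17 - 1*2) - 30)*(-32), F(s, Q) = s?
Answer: -23/1136 ≈ -0.020246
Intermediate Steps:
w = 480 (w = ((17 - 2) - 30)*(-32) = (15 - 30)*(-32) = -15*(-32) = 480)
(w - 526)/(F(30, 50) + 2242) = (480 - 526)/(30 + 2242) = -46/2272 = -46*1/2272 = -23/1136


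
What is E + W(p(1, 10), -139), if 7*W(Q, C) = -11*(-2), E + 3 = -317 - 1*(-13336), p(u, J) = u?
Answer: 91134/7 ≈ 13019.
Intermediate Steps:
E = 13016 (E = -3 + (-317 - 1*(-13336)) = -3 + (-317 + 13336) = -3 + 13019 = 13016)
W(Q, C) = 22/7 (W(Q, C) = (-11*(-2))/7 = (⅐)*22 = 22/7)
E + W(p(1, 10), -139) = 13016 + 22/7 = 91134/7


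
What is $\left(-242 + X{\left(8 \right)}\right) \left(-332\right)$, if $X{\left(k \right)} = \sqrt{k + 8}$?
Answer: $79016$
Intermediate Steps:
$X{\left(k \right)} = \sqrt{8 + k}$
$\left(-242 + X{\left(8 \right)}\right) \left(-332\right) = \left(-242 + \sqrt{8 + 8}\right) \left(-332\right) = \left(-242 + \sqrt{16}\right) \left(-332\right) = \left(-242 + 4\right) \left(-332\right) = \left(-238\right) \left(-332\right) = 79016$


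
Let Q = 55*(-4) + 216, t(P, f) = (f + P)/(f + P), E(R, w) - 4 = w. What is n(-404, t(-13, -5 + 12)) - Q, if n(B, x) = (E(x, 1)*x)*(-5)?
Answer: -21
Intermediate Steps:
E(R, w) = 4 + w
t(P, f) = 1 (t(P, f) = (P + f)/(P + f) = 1)
n(B, x) = -25*x (n(B, x) = ((4 + 1)*x)*(-5) = (5*x)*(-5) = -25*x)
Q = -4 (Q = -220 + 216 = -4)
n(-404, t(-13, -5 + 12)) - Q = -25*1 - 1*(-4) = -25 + 4 = -21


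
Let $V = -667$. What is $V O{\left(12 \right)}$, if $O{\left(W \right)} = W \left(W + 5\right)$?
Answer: $-136068$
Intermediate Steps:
$O{\left(W \right)} = W \left(5 + W\right)$
$V O{\left(12 \right)} = - 667 \cdot 12 \left(5 + 12\right) = - 667 \cdot 12 \cdot 17 = \left(-667\right) 204 = -136068$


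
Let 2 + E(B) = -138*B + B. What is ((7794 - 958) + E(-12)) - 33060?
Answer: -24582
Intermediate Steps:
E(B) = -2 - 137*B (E(B) = -2 + (-138*B + B) = -2 - 137*B)
((7794 - 958) + E(-12)) - 33060 = ((7794 - 958) + (-2 - 137*(-12))) - 33060 = (6836 + (-2 + 1644)) - 33060 = (6836 + 1642) - 33060 = 8478 - 33060 = -24582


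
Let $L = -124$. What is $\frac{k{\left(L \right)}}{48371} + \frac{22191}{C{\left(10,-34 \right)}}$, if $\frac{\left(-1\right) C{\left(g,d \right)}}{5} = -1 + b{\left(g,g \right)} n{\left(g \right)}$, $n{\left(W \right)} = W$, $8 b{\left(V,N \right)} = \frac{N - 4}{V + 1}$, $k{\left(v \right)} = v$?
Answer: $\frac{23614814602}{1692985} \approx 13949.0$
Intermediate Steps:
$b{\left(V,N \right)} = \frac{-4 + N}{8 \left(1 + V\right)}$ ($b{\left(V,N \right)} = \frac{\left(N - 4\right) \frac{1}{V + 1}}{8} = \frac{\left(-4 + N\right) \frac{1}{1 + V}}{8} = \frac{\frac{1}{1 + V} \left(-4 + N\right)}{8} = \frac{-4 + N}{8 \left(1 + V\right)}$)
$C{\left(g,d \right)} = 5 - \frac{5 g \left(-4 + g\right)}{8 \left(1 + g\right)}$ ($C{\left(g,d \right)} = - 5 \left(-1 + \frac{-4 + g}{8 \left(1 + g\right)} g\right) = - 5 \left(-1 + \frac{g \left(-4 + g\right)}{8 \left(1 + g\right)}\right) = 5 - \frac{5 g \left(-4 + g\right)}{8 \left(1 + g\right)}$)
$\frac{k{\left(L \right)}}{48371} + \frac{22191}{C{\left(10,-34 \right)}} = - \frac{124}{48371} + \frac{22191}{\frac{5}{8} \frac{1}{1 + 10} \left(8 - 10^{2} + 12 \cdot 10\right)} = \left(-124\right) \frac{1}{48371} + \frac{22191}{\frac{5}{8} \cdot \frac{1}{11} \left(8 - 100 + 120\right)} = - \frac{124}{48371} + \frac{22191}{\frac{5}{8} \cdot \frac{1}{11} \left(8 - 100 + 120\right)} = - \frac{124}{48371} + \frac{22191}{\frac{5}{8} \cdot \frac{1}{11} \cdot 28} = - \frac{124}{48371} + \frac{22191}{\frac{35}{22}} = - \frac{124}{48371} + 22191 \cdot \frac{22}{35} = - \frac{124}{48371} + \frac{488202}{35} = \frac{23614814602}{1692985}$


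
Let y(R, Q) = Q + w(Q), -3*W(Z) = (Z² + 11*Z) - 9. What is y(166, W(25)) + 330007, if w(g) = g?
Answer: 329413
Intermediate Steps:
W(Z) = 3 - 11*Z/3 - Z²/3 (W(Z) = -((Z² + 11*Z) - 9)/3 = -(-9 + Z² + 11*Z)/3 = 3 - 11*Z/3 - Z²/3)
y(R, Q) = 2*Q (y(R, Q) = Q + Q = 2*Q)
y(166, W(25)) + 330007 = 2*(3 - 11/3*25 - ⅓*25²) + 330007 = 2*(3 - 275/3 - ⅓*625) + 330007 = 2*(3 - 275/3 - 625/3) + 330007 = 2*(-297) + 330007 = -594 + 330007 = 329413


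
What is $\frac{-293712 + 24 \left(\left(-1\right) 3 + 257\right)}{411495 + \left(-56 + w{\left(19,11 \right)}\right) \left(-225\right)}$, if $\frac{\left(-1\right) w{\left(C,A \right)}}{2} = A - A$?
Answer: $- \frac{13696}{20195} \approx -0.67819$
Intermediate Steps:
$w{\left(C,A \right)} = 0$ ($w{\left(C,A \right)} = - 2 \left(A - A\right) = \left(-2\right) 0 = 0$)
$\frac{-293712 + 24 \left(\left(-1\right) 3 + 257\right)}{411495 + \left(-56 + w{\left(19,11 \right)}\right) \left(-225\right)} = \frac{-293712 + 24 \left(\left(-1\right) 3 + 257\right)}{411495 + \left(-56 + 0\right) \left(-225\right)} = \frac{-293712 + 24 \left(-3 + 257\right)}{411495 - -12600} = \frac{-293712 + 24 \cdot 254}{411495 + 12600} = \frac{-293712 + 6096}{424095} = \left(-287616\right) \frac{1}{424095} = - \frac{13696}{20195}$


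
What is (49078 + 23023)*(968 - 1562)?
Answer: -42827994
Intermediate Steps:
(49078 + 23023)*(968 - 1562) = 72101*(-594) = -42827994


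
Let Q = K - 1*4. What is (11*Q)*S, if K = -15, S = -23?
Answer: 4807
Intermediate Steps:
Q = -19 (Q = -15 - 1*4 = -15 - 4 = -19)
(11*Q)*S = (11*(-19))*(-23) = -209*(-23) = 4807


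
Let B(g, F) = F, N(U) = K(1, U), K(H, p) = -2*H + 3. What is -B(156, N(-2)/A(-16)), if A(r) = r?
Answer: 1/16 ≈ 0.062500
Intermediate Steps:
K(H, p) = 3 - 2*H
N(U) = 1 (N(U) = 3 - 2*1 = 3 - 2 = 1)
-B(156, N(-2)/A(-16)) = -1/(-16) = -(-1)/16 = -1*(-1/16) = 1/16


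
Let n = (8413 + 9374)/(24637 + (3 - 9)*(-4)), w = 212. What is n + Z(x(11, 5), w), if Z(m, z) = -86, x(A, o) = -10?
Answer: -300437/3523 ≈ -85.279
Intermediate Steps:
n = 2541/3523 (n = 17787/(24637 - 6*(-4)) = 17787/(24637 + 24) = 17787/24661 = 17787*(1/24661) = 2541/3523 ≈ 0.72126)
n + Z(x(11, 5), w) = 2541/3523 - 86 = -300437/3523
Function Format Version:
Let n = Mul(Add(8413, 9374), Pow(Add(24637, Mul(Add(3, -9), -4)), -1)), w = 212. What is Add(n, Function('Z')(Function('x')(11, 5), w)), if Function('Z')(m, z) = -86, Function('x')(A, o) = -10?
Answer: Rational(-300437, 3523) ≈ -85.279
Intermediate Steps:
n = Rational(2541, 3523) (n = Mul(17787, Pow(Add(24637, Mul(-6, -4)), -1)) = Mul(17787, Pow(Add(24637, 24), -1)) = Mul(17787, Pow(24661, -1)) = Mul(17787, Rational(1, 24661)) = Rational(2541, 3523) ≈ 0.72126)
Add(n, Function('Z')(Function('x')(11, 5), w)) = Add(Rational(2541, 3523), -86) = Rational(-300437, 3523)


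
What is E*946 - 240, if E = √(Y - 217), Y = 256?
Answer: -240 + 946*√39 ≈ 5667.8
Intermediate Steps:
E = √39 (E = √(256 - 217) = √39 ≈ 6.2450)
E*946 - 240 = √39*946 - 240 = 946*√39 - 240 = -240 + 946*√39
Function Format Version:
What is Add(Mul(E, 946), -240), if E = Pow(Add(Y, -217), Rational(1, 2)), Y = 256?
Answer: Add(-240, Mul(946, Pow(39, Rational(1, 2)))) ≈ 5667.8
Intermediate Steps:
E = Pow(39, Rational(1, 2)) (E = Pow(Add(256, -217), Rational(1, 2)) = Pow(39, Rational(1, 2)) ≈ 6.2450)
Add(Mul(E, 946), -240) = Add(Mul(Pow(39, Rational(1, 2)), 946), -240) = Add(Mul(946, Pow(39, Rational(1, 2))), -240) = Add(-240, Mul(946, Pow(39, Rational(1, 2))))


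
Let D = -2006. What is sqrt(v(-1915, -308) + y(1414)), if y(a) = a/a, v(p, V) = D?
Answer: I*sqrt(2005) ≈ 44.777*I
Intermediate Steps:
v(p, V) = -2006
y(a) = 1
sqrt(v(-1915, -308) + y(1414)) = sqrt(-2006 + 1) = sqrt(-2005) = I*sqrt(2005)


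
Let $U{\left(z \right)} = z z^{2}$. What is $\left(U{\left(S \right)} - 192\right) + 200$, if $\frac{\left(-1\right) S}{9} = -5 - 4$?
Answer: $531449$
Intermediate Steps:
$S = 81$ ($S = - 9 \left(-5 - 4\right) = \left(-9\right) \left(-9\right) = 81$)
$U{\left(z \right)} = z^{3}$
$\left(U{\left(S \right)} - 192\right) + 200 = \left(81^{3} - 192\right) + 200 = \left(531441 - 192\right) + 200 = 531249 + 200 = 531449$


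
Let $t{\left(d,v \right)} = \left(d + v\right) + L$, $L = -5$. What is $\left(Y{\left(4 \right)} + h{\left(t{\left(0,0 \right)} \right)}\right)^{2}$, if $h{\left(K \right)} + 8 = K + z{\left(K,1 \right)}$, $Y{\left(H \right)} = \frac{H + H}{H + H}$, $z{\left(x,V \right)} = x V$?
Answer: $289$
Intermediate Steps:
$z{\left(x,V \right)} = V x$
$t{\left(d,v \right)} = -5 + d + v$ ($t{\left(d,v \right)} = \left(d + v\right) - 5 = -5 + d + v$)
$Y{\left(H \right)} = 1$ ($Y{\left(H \right)} = \frac{2 H}{2 H} = 2 H \frac{1}{2 H} = 1$)
$h{\left(K \right)} = -8 + 2 K$ ($h{\left(K \right)} = -8 + \left(K + 1 K\right) = -8 + \left(K + K\right) = -8 + 2 K$)
$\left(Y{\left(4 \right)} + h{\left(t{\left(0,0 \right)} \right)}\right)^{2} = \left(1 + \left(-8 + 2 \left(-5 + 0 + 0\right)\right)\right)^{2} = \left(1 + \left(-8 + 2 \left(-5\right)\right)\right)^{2} = \left(1 - 18\right)^{2} = \left(-17\right)^{2} = 289$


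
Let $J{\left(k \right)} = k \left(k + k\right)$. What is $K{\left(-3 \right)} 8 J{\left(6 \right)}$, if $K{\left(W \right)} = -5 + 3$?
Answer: $-1152$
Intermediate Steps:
$K{\left(W \right)} = -2$
$J{\left(k \right)} = 2 k^{2}$ ($J{\left(k \right)} = k 2 k = 2 k^{2}$)
$K{\left(-3 \right)} 8 J{\left(6 \right)} = \left(-2\right) 8 \cdot 2 \cdot 6^{2} = - 16 \cdot 2 \cdot 36 = \left(-16\right) 72 = -1152$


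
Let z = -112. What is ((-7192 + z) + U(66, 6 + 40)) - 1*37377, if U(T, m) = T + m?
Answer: -44569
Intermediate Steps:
((-7192 + z) + U(66, 6 + 40)) - 1*37377 = ((-7192 - 112) + (66 + (6 + 40))) - 1*37377 = (-7304 + (66 + 46)) - 37377 = (-7304 + 112) - 37377 = -7192 - 37377 = -44569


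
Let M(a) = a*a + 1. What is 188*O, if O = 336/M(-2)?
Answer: 63168/5 ≈ 12634.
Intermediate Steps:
M(a) = 1 + a² (M(a) = a² + 1 = 1 + a²)
O = 336/5 (O = 336/(1 + (-2)²) = 336/(1 + 4) = 336/5 ≈ 67.200)
188*O = 188*(336/5) = 63168/5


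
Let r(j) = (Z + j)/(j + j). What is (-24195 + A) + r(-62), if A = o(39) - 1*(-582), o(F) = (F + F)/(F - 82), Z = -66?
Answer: -31477171/1333 ≈ -23614.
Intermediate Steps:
o(F) = 2*F/(-82 + F) (o(F) = (2*F)/(-82 + F) = 2*F/(-82 + F))
r(j) = (-66 + j)/(2*j) (r(j) = (-66 + j)/(j + j) = (-66 + j)/((2*j)) = (-66 + j)*(1/(2*j)) = (-66 + j)/(2*j))
A = 24948/43 (A = 2*39/(-82 + 39) - 1*(-582) = 2*39/(-43) + 582 = 2*39*(-1/43) + 582 = -78/43 + 582 = 24948/43 ≈ 580.19)
(-24195 + A) + r(-62) = (-24195 + 24948/43) + (½)*(-66 - 62)/(-62) = -1015437/43 + (½)*(-1/62)*(-128) = -1015437/43 + 32/31 = -31477171/1333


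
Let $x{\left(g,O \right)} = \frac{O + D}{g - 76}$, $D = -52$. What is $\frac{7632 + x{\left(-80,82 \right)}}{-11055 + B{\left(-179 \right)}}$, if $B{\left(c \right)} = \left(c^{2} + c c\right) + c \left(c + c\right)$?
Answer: $\frac{198427}{3044834} \approx 0.065168$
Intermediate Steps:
$x{\left(g,O \right)} = \frac{-52 + O}{-76 + g}$ ($x{\left(g,O \right)} = \frac{O - 52}{g - 76} = \frac{-52 + O}{-76 + g}$)
$B{\left(c \right)} = 4 c^{2}$ ($B{\left(c \right)} = \left(c^{2} + c^{2}\right) + c 2 c = 2 c^{2} + 2 c^{2} = 4 c^{2}$)
$\frac{7632 + x{\left(-80,82 \right)}}{-11055 + B{\left(-179 \right)}} = \frac{7632 + \frac{-52 + 82}{-76 - 80}}{-11055 + 4 \left(-179\right)^{2}} = \frac{7632 + \frac{1}{-156} \cdot 30}{-11055 + 4 \cdot 32041} = \frac{7632 - \frac{5}{26}}{-11055 + 128164} = \frac{7632 - \frac{5}{26}}{117109} = \frac{198427}{26} \cdot \frac{1}{117109} = \frac{198427}{3044834}$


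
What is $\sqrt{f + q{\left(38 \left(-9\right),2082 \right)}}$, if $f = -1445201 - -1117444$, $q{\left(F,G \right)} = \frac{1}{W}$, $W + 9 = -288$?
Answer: $\frac{i \sqrt{3212346390}}{99} \approx 572.5 i$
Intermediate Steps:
$W = -297$ ($W = -9 - 288 = -297$)
$q{\left(F,G \right)} = - \frac{1}{297}$ ($q{\left(F,G \right)} = \frac{1}{-297} = - \frac{1}{297}$)
$f = -327757$ ($f = -1445201 + 1117444 = -327757$)
$\sqrt{f + q{\left(38 \left(-9\right),2082 \right)}} = \sqrt{-327757 - \frac{1}{297}} = \sqrt{- \frac{97343830}{297}} = \frac{i \sqrt{3212346390}}{99}$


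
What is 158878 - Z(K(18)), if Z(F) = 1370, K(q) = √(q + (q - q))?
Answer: 157508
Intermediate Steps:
K(q) = √q (K(q) = √(q + 0) = √q)
158878 - Z(K(18)) = 158878 - 1*1370 = 158878 - 1370 = 157508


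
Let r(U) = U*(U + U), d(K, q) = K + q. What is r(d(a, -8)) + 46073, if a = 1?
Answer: 46171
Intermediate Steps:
r(U) = 2*U² (r(U) = U*(2*U) = 2*U²)
r(d(a, -8)) + 46073 = 2*(1 - 8)² + 46073 = 2*(-7)² + 46073 = 2*49 + 46073 = 98 + 46073 = 46171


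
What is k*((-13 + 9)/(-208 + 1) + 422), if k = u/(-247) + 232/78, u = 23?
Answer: 186509330/153387 ≈ 1215.9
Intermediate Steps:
k = 2135/741 (k = 23/(-247) + 232/78 = 23*(-1/247) + 232*(1/78) = -23/247 + 116/39 = 2135/741 ≈ 2.8812)
k*((-13 + 9)/(-208 + 1) + 422) = 2135*((-13 + 9)/(-208 + 1) + 422)/741 = 2135*(-4/(-207) + 422)/741 = 2135*(-4*(-1/207) + 422)/741 = 2135*(4/207 + 422)/741 = (2135/741)*(87358/207) = 186509330/153387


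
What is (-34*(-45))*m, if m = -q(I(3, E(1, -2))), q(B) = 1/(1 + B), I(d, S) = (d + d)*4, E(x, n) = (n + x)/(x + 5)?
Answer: -306/5 ≈ -61.200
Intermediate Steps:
E(x, n) = (n + x)/(5 + x)
I(d, S) = 8*d (I(d, S) = (2*d)*4 = 8*d)
m = -1/25 (m = -1/(1 + 8*3) = -1/(1 + 24) = -1/25 ≈ -0.040000)
(-34*(-45))*m = -34*(-45)*(-1/25) = 1530*(-1/25) = -306/5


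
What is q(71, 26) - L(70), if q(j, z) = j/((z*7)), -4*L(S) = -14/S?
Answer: 619/1820 ≈ 0.34011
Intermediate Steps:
L(S) = 7/(2*S) (L(S) = -(-7)/(2*S) = 7/(2*S))
q(j, z) = j/(7*z) (q(j, z) = j/((7*z)) = j*(1/(7*z)) = j/(7*z))
q(71, 26) - L(70) = (⅐)*71/26 - 7/(2*70) = (⅐)*71*(1/26) - 7/(2*70) = 71/182 - 1*1/20 = 71/182 - 1/20 = 619/1820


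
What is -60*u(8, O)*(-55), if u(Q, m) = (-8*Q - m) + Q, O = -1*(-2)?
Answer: -191400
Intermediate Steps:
O = 2
u(Q, m) = -m - 7*Q (u(Q, m) = (-m - 8*Q) + Q = -m - 7*Q)
-60*u(8, O)*(-55) = -60*(-1*2 - 7*8)*(-55) = -60*(-2 - 56)*(-55) = -60*(-58)*(-55) = 3480*(-55) = -191400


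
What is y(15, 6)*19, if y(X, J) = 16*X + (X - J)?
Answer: 4731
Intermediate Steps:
y(X, J) = -J + 17*X
y(15, 6)*19 = (-1*6 + 17*15)*19 = (-6 + 255)*19 = 249*19 = 4731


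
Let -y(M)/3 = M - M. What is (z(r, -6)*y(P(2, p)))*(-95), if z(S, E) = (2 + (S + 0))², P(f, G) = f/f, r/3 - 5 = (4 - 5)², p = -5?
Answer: 0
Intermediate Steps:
r = 18 (r = 15 + 3*(4 - 5)² = 15 + 3*(-1)² = 15 + 3*1 = 15 + 3 = 18)
P(f, G) = 1
y(M) = 0 (y(M) = -3*(M - M) = -3*0 = 0)
z(S, E) = (2 + S)²
(z(r, -6)*y(P(2, p)))*(-95) = ((2 + 18)²*0)*(-95) = (20²*0)*(-95) = (400*0)*(-95) = 0*(-95) = 0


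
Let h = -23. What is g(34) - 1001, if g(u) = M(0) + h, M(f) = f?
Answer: -1024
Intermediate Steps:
g(u) = -23 (g(u) = 0 - 23 = -23)
g(34) - 1001 = -23 - 1001 = -1024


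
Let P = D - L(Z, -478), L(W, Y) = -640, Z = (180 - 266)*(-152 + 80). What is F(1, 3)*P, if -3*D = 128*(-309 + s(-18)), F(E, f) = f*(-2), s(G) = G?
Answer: -87552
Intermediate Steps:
Z = 6192 (Z = -86*(-72) = 6192)
F(E, f) = -2*f
D = 13952 (D = -128*(-309 - 18)/3 = -128*(-327)/3 = -⅓*(-41856) = 13952)
P = 14592 (P = 13952 - 1*(-640) = 13952 + 640 = 14592)
F(1, 3)*P = -2*3*14592 = -6*14592 = -87552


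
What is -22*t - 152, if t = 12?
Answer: -416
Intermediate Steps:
-22*t - 152 = -22*12 - 152 = -264 - 152 = -416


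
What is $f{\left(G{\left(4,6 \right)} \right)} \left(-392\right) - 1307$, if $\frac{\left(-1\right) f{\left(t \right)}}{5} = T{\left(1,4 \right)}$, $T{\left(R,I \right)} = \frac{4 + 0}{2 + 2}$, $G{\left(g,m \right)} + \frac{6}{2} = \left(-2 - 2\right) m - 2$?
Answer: $653$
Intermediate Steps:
$G{\left(g,m \right)} = -5 - 4 m$ ($G{\left(g,m \right)} = -3 + \left(\left(-2 - 2\right) m - 2\right) = -3 - \left(2 + 4 m\right) = -5 - 4 m$)
$T{\left(R,I \right)} = 1$ ($T{\left(R,I \right)} = \frac{4}{4} = 4 \cdot \frac{1}{4} = 1$)
$f{\left(t \right)} = -5$ ($f{\left(t \right)} = \left(-5\right) 1 = -5$)
$f{\left(G{\left(4,6 \right)} \right)} \left(-392\right) - 1307 = \left(-5\right) \left(-392\right) - 1307 = 1960 - 1307 = 653$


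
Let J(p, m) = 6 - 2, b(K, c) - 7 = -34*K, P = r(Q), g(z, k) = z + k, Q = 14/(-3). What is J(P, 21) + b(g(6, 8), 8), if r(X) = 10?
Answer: -465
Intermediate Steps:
Q = -14/3 (Q = 14*(-⅓) = -14/3 ≈ -4.6667)
g(z, k) = k + z
P = 10
b(K, c) = 7 - 34*K
J(p, m) = 4
J(P, 21) + b(g(6, 8), 8) = 4 + (7 - 34*(8 + 6)) = 4 + (7 - 34*14) = 4 + (7 - 476) = 4 - 469 = -465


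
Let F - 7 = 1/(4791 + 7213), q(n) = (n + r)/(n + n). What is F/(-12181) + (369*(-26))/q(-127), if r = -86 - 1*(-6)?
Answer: -39591310045803/3363076652 ≈ -11772.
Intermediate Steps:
r = -80 (r = -86 + 6 = -80)
q(n) = (-80 + n)/(2*n) (q(n) = (n - 80)/(n + n) = (-80 + n)/((2*n)) = (-80 + n)*(1/(2*n)) = (-80 + n)/(2*n))
F = 84029/12004 (F = 7 + 1/(4791 + 7213) = 7 + 1/12004 = 84029/12004 ≈ 7.0001)
F/(-12181) + (369*(-26))/q(-127) = (84029/12004)/(-12181) + (369*(-26))/(((½)*(-80 - 127)/(-127))) = (84029/12004)*(-1/12181) - 9594/((½)*(-1/127)*(-207)) = -84029/146220724 - 9594/207/254 = -84029/146220724 - 9594*254/207 = -84029/146220724 - 270764/23 = -39591310045803/3363076652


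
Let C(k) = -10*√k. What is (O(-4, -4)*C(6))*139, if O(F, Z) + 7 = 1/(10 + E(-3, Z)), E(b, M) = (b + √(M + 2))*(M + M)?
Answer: 695*(112*√3 + 237*I*√6)/(4*√2 + 17*I) ≈ 23743.0 - 30.001*I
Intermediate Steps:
E(b, M) = 2*M*(b + √(2 + M)) (E(b, M) = (b + √(2 + M))*(2*M) = 2*M*(b + √(2 + M)))
O(F, Z) = -7 + 1/(10 + 2*Z*(-3 + √(2 + Z)))
(O(-4, -4)*C(6))*139 = (((-69 - 14*(-4)*(-3 + √(2 - 4)))/(2*(5 - 4*(-3 + √(2 - 4)))))*(-10*√6))*139 = (((-69 - 14*(-4)*(-3 + √(-2)))/(2*(5 - 4*(-3 + √(-2)))))*(-10*√6))*139 = (((-69 - 14*(-4)*(-3 + I*√2))/(2*(5 - 4*(-3 + I*√2))))*(-10*√6))*139 = (((-69 + (-168 + 56*I*√2))/(2*(5 + (12 - 4*I*√2))))*(-10*√6))*139 = (((-237 + 56*I*√2)/(2*(17 - 4*I*√2)))*(-10*√6))*139 = -5*√6*(-237 + 56*I*√2)/(17 - 4*I*√2)*139 = -695*√6*(-237 + 56*I*√2)/(17 - 4*I*√2)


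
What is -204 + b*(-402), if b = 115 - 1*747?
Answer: 253860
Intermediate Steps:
b = -632 (b = 115 - 747 = -632)
-204 + b*(-402) = -204 - 632*(-402) = -204 + 254064 = 253860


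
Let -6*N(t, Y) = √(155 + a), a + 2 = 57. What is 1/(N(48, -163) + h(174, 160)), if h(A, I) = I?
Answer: 192/30713 + √210/153565 ≈ 0.0063458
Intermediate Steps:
a = 55 (a = -2 + 57 = 55)
N(t, Y) = -√210/6 (N(t, Y) = -√(155 + 55)/6 = -√210/6)
1/(N(48, -163) + h(174, 160)) = 1/(-√210/6 + 160) = 1/(160 - √210/6)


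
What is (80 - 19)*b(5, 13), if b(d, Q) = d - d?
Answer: 0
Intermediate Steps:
b(d, Q) = 0
(80 - 19)*b(5, 13) = (80 - 19)*0 = 61*0 = 0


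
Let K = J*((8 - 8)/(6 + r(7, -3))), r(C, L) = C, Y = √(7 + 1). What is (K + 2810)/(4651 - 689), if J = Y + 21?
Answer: 1405/1981 ≈ 0.70924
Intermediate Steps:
Y = 2*√2 (Y = √8 = 2*√2 ≈ 2.8284)
J = 21 + 2*√2 (J = 2*√2 + 21 = 21 + 2*√2 ≈ 23.828)
K = 0 (K = (21 + 2*√2)*((8 - 8)/(6 + 7)) = (21 + 2*√2)*(0/13) = (21 + 2*√2)*(0*(1/13)) = (21 + 2*√2)*0 = 0)
(K + 2810)/(4651 - 689) = (0 + 2810)/(4651 - 689) = 2810/3962 = 2810*(1/3962) = 1405/1981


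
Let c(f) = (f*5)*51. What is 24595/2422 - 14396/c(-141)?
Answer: 919180337/87083010 ≈ 10.555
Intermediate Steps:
c(f) = 255*f (c(f) = (5*f)*51 = 255*f)
24595/2422 - 14396/c(-141) = 24595/2422 - 14396/(255*(-141)) = 24595*(1/2422) - 14396/(-35955) = 24595/2422 - 14396*(-1/35955) = 24595/2422 + 14396/35955 = 919180337/87083010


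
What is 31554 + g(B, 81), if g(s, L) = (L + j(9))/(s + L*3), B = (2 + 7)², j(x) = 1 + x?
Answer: 10223587/324 ≈ 31554.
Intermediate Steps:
B = 81 (B = 9² = 81)
g(s, L) = (10 + L)/(s + 3*L) (g(s, L) = (L + (1 + 9))/(s + L*3) = (L + 10)/(s + 3*L) = (10 + L)/(s + 3*L))
31554 + g(B, 81) = 31554 + (10 + 81)/(81 + 3*81) = 31554 + 91/(81 + 243) = 31554 + 91/324 = 10223587/324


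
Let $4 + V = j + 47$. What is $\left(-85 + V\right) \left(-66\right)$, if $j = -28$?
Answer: $4620$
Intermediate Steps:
$V = 15$ ($V = -4 + \left(-28 + 47\right) = -4 + 19 = 15$)
$\left(-85 + V\right) \left(-66\right) = \left(-85 + 15\right) \left(-66\right) = \left(-70\right) \left(-66\right) = 4620$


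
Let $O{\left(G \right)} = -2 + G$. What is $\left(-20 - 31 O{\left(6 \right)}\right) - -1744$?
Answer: $1600$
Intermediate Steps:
$\left(-20 - 31 O{\left(6 \right)}\right) - -1744 = \left(-20 - 31 \left(-2 + 6\right)\right) - -1744 = \left(-20 - 124\right) + 1744 = -144 + 1744 = 1600$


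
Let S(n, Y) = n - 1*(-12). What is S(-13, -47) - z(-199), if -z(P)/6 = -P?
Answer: 1193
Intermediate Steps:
z(P) = 6*P (z(P) = -(-6)*P = 6*P)
S(n, Y) = 12 + n (S(n, Y) = n + 12 = 12 + n)
S(-13, -47) - z(-199) = (12 - 13) - 6*(-199) = -1 - 1*(-1194) = -1 + 1194 = 1193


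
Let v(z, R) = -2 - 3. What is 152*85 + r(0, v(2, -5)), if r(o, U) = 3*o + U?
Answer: 12915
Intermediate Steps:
v(z, R) = -5
r(o, U) = U + 3*o
152*85 + r(0, v(2, -5)) = 152*85 + (-5 + 3*0) = 12920 + (-5 + 0) = 12920 - 5 = 12915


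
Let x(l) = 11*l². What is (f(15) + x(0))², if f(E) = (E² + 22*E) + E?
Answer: 324900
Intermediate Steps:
f(E) = E² + 23*E
(f(15) + x(0))² = (15*(23 + 15) + 11*0²)² = (15*38 + 11*0)² = (570 + 0)² = 570² = 324900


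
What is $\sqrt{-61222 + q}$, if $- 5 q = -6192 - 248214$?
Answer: $\frac{2 i \sqrt{64630}}{5} \approx 101.69 i$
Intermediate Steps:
$q = \frac{254406}{5}$ ($q = - \frac{-6192 - 248214}{5} = \left(- \frac{1}{5}\right) \left(-254406\right) = \frac{254406}{5} \approx 50881.0$)
$\sqrt{-61222 + q} = \sqrt{-61222 + \frac{254406}{5}} = \sqrt{- \frac{51704}{5}} = \frac{2 i \sqrt{64630}}{5}$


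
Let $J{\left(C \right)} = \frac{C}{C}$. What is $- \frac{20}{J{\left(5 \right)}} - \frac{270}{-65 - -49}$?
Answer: $- \frac{25}{8} \approx -3.125$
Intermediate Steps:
$J{\left(C \right)} = 1$
$- \frac{20}{J{\left(5 \right)}} - \frac{270}{-65 - -49} = - \frac{20}{1} - \frac{270}{-65 - -49} = \left(-20\right) 1 - \frac{270}{-65 + 49} = -20 - \frac{270}{-16} = -20 - - \frac{135}{8} = -20 + \frac{135}{8} = - \frac{25}{8}$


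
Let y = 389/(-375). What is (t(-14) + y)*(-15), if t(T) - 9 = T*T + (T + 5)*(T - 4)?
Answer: -137236/25 ≈ -5489.4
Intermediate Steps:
y = -389/375 (y = 389*(-1/375) = -389/375 ≈ -1.0373)
t(T) = 9 + T² + (-4 + T)*(5 + T) (t(T) = 9 + (T*T + (T + 5)*(T - 4)) = 9 + (T² + (5 + T)*(-4 + T)) = 9 + (T² + (-4 + T)*(5 + T)) = 9 + T² + (-4 + T)*(5 + T))
(t(-14) + y)*(-15) = ((-11 - 14 + 2*(-14)²) - 389/375)*(-15) = ((-11 - 14 + 2*196) - 389/375)*(-15) = ((-11 - 14 + 392) - 389/375)*(-15) = (367 - 389/375)*(-15) = (137236/375)*(-15) = -137236/25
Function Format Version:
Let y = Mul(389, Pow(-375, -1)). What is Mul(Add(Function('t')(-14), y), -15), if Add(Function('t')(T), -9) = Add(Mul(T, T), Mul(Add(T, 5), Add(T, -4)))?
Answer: Rational(-137236, 25) ≈ -5489.4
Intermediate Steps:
y = Rational(-389, 375) (y = Mul(389, Rational(-1, 375)) = Rational(-389, 375) ≈ -1.0373)
Function('t')(T) = Add(9, Pow(T, 2), Mul(Add(-4, T), Add(5, T))) (Function('t')(T) = Add(9, Add(Mul(T, T), Mul(Add(T, 5), Add(T, -4)))) = Add(9, Add(Pow(T, 2), Mul(Add(5, T), Add(-4, T)))) = Add(9, Add(Pow(T, 2), Mul(Add(-4, T), Add(5, T)))) = Add(9, Pow(T, 2), Mul(Add(-4, T), Add(5, T))))
Mul(Add(Function('t')(-14), y), -15) = Mul(Add(Add(-11, -14, Mul(2, Pow(-14, 2))), Rational(-389, 375)), -15) = Mul(Add(Add(-11, -14, Mul(2, 196)), Rational(-389, 375)), -15) = Mul(Add(Add(-11, -14, 392), Rational(-389, 375)), -15) = Mul(Add(367, Rational(-389, 375)), -15) = Mul(Rational(137236, 375), -15) = Rational(-137236, 25)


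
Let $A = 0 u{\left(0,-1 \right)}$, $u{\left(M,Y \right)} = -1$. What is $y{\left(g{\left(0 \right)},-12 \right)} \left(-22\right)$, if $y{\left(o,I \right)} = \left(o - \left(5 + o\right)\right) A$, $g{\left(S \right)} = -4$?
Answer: $0$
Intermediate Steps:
$A = 0$ ($A = 0 \left(-1\right) = 0$)
$y{\left(o,I \right)} = 0$ ($y{\left(o,I \right)} = \left(o - \left(5 + o\right)\right) 0 = \left(-5\right) 0 = 0$)
$y{\left(g{\left(0 \right)},-12 \right)} \left(-22\right) = 0 \left(-22\right) = 0$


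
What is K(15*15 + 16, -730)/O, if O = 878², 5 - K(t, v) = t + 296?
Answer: -133/192721 ≈ -0.00069012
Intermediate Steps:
K(t, v) = -291 - t (K(t, v) = 5 - (t + 296) = 5 - (296 + t) = 5 + (-296 - t) = -291 - t)
O = 770884
K(15*15 + 16, -730)/O = (-291 - (15*15 + 16))/770884 = (-291 - (225 + 16))*(1/770884) = (-291 - 1*241)*(1/770884) = (-291 - 241)*(1/770884) = -532*1/770884 = -133/192721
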